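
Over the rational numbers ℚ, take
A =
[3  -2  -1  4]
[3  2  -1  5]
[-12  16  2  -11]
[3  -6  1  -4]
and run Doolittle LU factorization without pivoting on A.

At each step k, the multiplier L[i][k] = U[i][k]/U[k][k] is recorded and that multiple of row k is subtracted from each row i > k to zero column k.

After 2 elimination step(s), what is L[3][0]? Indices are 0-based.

Step 1: pivot at (0,0) is 3.
  row1 ← row1 − (1)·row0  ⇒  L[1][0]=1, U row1=(0, 4, 0, 1)
  row2 ← row2 − (-4)·row0  ⇒  L[2][0]=-4, U row2=(0, 8, -2, 5)
  row3 ← row3 − (1)·row0  ⇒  L[3][0]=1, U row3=(0, -4, 2, -8)
Step 2: pivot at (1,1) is 4.
  row2 ← row2 − (2)·row1  ⇒  L[2][1]=2, U row2=(0, 0, -2, 3)
  row3 ← row3 − (-1)·row1  ⇒  L[3][1]=-1, U row3=(0, 0, 2, -7)

L[3][0] = 1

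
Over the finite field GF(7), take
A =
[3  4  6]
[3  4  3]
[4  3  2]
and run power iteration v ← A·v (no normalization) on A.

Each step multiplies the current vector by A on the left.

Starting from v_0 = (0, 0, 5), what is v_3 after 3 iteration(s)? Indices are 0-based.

v_3 = (3, 1, 0)

v_0 = (0, 0, 5).
v_1 = A·v_0 = (2, 1, 3).
v_2 = A·v_1 = (0, 5, 3).
v_3 = A·v_2 = (3, 1, 0).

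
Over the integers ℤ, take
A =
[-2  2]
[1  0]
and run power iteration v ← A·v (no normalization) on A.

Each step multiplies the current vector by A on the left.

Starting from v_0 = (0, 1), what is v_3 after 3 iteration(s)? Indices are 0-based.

v_3 = (12, -4)

v_0 = (0, 1).
v_1 = A·v_0 = (2, 0).
v_2 = A·v_1 = (-4, 2).
v_3 = A·v_2 = (12, -4).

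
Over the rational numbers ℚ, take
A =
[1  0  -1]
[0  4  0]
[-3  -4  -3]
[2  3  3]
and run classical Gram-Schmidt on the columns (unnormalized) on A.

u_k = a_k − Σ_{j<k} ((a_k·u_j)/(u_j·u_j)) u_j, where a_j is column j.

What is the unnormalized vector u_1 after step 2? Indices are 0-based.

u_1 = (-9/7, 4, -1/7, 3/7)

Step 1: u_0 = a_0 = (1, 0, -3, 2).
Step 2: u_1 = a_1 − (9/7)·u_0 = (-9/7, 4, -1/7, 3/7).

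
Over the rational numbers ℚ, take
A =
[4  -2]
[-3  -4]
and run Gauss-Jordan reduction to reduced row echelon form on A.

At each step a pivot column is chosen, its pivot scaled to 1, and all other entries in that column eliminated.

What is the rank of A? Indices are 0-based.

step 1: normalize row 0 (÷4) = (1, -1/2)
  row 1: subtract -3×row0 = (0, -11/2)
step 2: normalize row 1 (÷-11/2) = (0, 1)
  row 0: subtract -1/2×row1 = (1, 0)

rank = 2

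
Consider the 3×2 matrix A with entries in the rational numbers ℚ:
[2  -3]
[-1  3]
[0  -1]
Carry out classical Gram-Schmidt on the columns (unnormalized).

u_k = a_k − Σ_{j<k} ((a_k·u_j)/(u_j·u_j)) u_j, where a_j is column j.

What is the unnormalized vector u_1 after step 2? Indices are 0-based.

Step 1: u_0 = a_0 = (2, -1, 0).
Step 2: u_1 = a_1 − (-9/5)·u_0 = (3/5, 6/5, -1).

u_1 = (3/5, 6/5, -1)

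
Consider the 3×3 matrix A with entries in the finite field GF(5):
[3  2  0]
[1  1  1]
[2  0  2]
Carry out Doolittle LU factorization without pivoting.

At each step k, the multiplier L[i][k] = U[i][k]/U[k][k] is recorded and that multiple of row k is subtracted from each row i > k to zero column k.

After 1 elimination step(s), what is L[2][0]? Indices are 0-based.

L[2][0] = 4

k=0: U[0][0]=3
  eliminate (1,0): mult=2, new row 1: (0, 2, 1); set L[1][0]=2
  eliminate (2,0): mult=4, new row 2: (0, 2, 2); set L[2][0]=4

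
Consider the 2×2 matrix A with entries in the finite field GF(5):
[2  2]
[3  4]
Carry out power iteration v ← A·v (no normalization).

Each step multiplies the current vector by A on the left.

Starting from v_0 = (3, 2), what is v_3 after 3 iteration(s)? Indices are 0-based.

v_0 = (3, 2).
v_1 = A·v_0 = (0, 2).
v_2 = A·v_1 = (4, 3).
v_3 = A·v_2 = (4, 4).

v_3 = (4, 4)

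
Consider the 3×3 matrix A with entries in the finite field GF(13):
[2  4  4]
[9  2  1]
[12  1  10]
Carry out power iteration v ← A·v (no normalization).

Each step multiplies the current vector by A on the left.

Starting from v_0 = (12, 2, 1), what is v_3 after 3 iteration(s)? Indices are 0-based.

v_3 = (7, 4, 3)

v_0 = (12, 2, 1).
v_1 = A·v_0 = (10, 9, 0).
v_2 = A·v_1 = (4, 4, 12).
v_3 = A·v_2 = (7, 4, 3).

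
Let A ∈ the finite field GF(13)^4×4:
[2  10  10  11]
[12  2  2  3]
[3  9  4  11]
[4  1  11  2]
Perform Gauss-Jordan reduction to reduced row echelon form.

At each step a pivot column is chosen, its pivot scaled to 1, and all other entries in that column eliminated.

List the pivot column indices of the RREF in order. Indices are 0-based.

pivot columns: 0, 1, 2, 3

step 1: normalize row 0 (÷2) = (1, 5, 5, 12)
  row 1: subtract 12×row0 = (0, 7, 7, 2)
  row 2: subtract 3×row0 = (0, 7, 2, 1)
  row 3: subtract 4×row0 = (0, 7, 4, 6)
step 2: normalize row 1 (÷7) = (0, 1, 1, 4)
  row 0: subtract 5×row1 = (1, 0, 0, 5)
  row 2: subtract 7×row1 = (0, 0, 8, 12)
  row 3: subtract 7×row1 = (0, 0, 10, 4)
step 3: normalize row 2 (÷8) = (0, 0, 1, 8)
  row 1: subtract 1×row2 = (0, 1, 0, 9)
  row 3: subtract 10×row2 = (0, 0, 0, 2)
step 4: normalize row 3 (÷2) = (0, 0, 0, 1)
  row 0: subtract 5×row3 = (1, 0, 0, 0)
  row 1: subtract 9×row3 = (0, 1, 0, 0)
  row 2: subtract 8×row3 = (0, 0, 1, 0)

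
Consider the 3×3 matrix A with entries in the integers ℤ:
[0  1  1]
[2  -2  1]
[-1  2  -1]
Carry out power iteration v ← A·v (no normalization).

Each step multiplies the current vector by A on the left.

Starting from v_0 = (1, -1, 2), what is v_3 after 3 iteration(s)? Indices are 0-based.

v_3 = (1, 48, -47)

v_0 = (1, -1, 2).
v_1 = A·v_0 = (1, 6, -5).
v_2 = A·v_1 = (1, -15, 16).
v_3 = A·v_2 = (1, 48, -47).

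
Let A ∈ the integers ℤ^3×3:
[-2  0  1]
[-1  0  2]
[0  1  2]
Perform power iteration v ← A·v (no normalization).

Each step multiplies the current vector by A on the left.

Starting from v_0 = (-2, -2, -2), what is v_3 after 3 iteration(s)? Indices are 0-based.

v_0 = (-2, -2, -2).
v_1 = A·v_0 = (2, -2, -6).
v_2 = A·v_1 = (-10, -14, -14).
v_3 = A·v_2 = (6, -18, -42).

v_3 = (6, -18, -42)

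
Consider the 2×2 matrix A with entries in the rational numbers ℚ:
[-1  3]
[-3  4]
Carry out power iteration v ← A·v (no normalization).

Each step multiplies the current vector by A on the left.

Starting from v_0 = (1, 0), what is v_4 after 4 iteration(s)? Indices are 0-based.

v_4 = (-17, 9)

v_0 = (1, 0).
v_1 = A·v_0 = (-1, -3).
v_2 = A·v_1 = (-8, -9).
v_3 = A·v_2 = (-19, -12).
v_4 = A·v_3 = (-17, 9).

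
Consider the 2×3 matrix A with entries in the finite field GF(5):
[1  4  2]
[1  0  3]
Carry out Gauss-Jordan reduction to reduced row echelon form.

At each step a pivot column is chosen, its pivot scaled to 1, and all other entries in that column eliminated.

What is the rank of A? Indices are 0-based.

rank = 2

step 1: normalize row 0 (÷1) = (1, 4, 2)
  row 1: subtract 1×row0 = (0, 1, 1)
step 2: normalize row 1 (÷1) = (0, 1, 1)
  row 0: subtract 4×row1 = (1, 0, 3)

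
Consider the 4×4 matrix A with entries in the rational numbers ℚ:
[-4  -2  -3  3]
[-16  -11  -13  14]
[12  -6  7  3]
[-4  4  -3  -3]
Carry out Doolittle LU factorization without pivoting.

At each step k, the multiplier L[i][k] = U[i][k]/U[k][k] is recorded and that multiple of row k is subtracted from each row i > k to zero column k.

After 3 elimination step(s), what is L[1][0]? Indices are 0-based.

L[1][0] = 4

Step 1: pivot at (0,0) is -4.
  row1 ← row1 − (4)·row0  ⇒  L[1][0]=4, U row1=(0, -3, -1, 2)
  row2 ← row2 − (-3)·row0  ⇒  L[2][0]=-3, U row2=(0, -12, -2, 12)
  row3 ← row3 − (1)·row0  ⇒  L[3][0]=1, U row3=(0, 6, 0, -6)
Step 2: pivot at (1,1) is -3.
  row2 ← row2 − (4)·row1  ⇒  L[2][1]=4, U row2=(0, 0, 2, 4)
  row3 ← row3 − (-2)·row1  ⇒  L[3][1]=-2, U row3=(0, 0, -2, -2)
Step 3: pivot at (2,2) is 2.
  row3 ← row3 − (-1)·row2  ⇒  L[3][2]=-1, U row3=(0, 0, 0, 2)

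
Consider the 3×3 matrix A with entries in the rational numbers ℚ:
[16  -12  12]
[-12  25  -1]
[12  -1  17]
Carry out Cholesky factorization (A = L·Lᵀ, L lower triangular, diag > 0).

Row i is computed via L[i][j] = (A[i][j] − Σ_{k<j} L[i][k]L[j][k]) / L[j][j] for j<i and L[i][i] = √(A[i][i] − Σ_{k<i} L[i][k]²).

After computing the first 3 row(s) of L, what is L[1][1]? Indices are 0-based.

Step 1: L[0][0] = √(16) = 4.
  L[1][0] = (-12) / L[0][0] = -3.
Step 2: L[1][1] = √(16) = 4.
  L[2][0] = (12) / L[0][0] = 3.
  L[2][1] = (8) / L[1][1] = 2.
Step 3: L[2][2] = √(4) = 2.

L[1][1] = 4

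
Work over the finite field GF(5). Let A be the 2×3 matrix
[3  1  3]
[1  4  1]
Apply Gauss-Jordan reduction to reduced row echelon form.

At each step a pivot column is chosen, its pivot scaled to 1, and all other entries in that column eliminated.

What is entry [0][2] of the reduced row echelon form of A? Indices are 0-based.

step 1: normalize row 0 (÷3) = (1, 2, 1)
  row 1: subtract 1×row0 = (0, 2, 0)
step 2: normalize row 1 (÷2) = (0, 1, 0)
  row 0: subtract 2×row1 = (1, 0, 1)

M[0][2] = 1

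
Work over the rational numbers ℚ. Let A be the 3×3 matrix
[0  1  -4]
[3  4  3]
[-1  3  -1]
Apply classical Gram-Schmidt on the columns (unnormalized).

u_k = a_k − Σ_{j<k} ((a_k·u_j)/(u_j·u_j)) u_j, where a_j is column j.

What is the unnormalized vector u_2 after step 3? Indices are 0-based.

u_2 = (-676/179, 52/179, 156/179)

Step 1: u_0 = a_0 = (0, 3, -1).
Step 2: u_1 = a_1 − (9/10)·u_0 = (1, 13/10, 39/10).
Step 3: u_2 = a_2 − (1)·u_0 − (-40/179)·u_1 = (-676/179, 52/179, 156/179).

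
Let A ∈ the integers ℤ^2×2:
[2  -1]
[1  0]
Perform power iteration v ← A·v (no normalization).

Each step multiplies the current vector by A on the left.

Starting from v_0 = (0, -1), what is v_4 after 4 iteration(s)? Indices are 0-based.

v_4 = (4, 3)

v_0 = (0, -1).
v_1 = A·v_0 = (1, 0).
v_2 = A·v_1 = (2, 1).
v_3 = A·v_2 = (3, 2).
v_4 = A·v_3 = (4, 3).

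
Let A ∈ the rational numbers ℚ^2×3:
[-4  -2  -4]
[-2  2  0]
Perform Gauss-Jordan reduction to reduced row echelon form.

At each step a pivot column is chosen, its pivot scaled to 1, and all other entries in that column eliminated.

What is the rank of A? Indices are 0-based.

rank = 2

step 1: normalize row 0 (÷-4) = (1, 1/2, 1)
  row 1: subtract -2×row0 = (0, 3, 2)
step 2: normalize row 1 (÷3) = (0, 1, 2/3)
  row 0: subtract 1/2×row1 = (1, 0, 2/3)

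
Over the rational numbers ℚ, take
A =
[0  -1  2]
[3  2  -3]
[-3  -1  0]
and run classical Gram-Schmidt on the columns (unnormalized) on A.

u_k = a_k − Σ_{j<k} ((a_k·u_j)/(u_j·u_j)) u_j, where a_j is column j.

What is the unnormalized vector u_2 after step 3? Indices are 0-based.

u_2 = (-1/3, -1/3, -1/3)

Step 1: u_0 = a_0 = (0, 3, -3).
Step 2: u_1 = a_1 − (1/2)·u_0 = (-1, 1/2, 1/2).
Step 3: u_2 = a_2 − (-1/2)·u_0 − (-7/3)·u_1 = (-1/3, -1/3, -1/3).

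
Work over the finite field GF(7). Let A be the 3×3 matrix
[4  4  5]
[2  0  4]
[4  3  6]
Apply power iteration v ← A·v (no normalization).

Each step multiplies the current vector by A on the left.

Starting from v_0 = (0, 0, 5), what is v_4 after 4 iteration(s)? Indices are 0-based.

v_4 = (6, 4, 1)

v_0 = (0, 0, 5).
v_1 = A·v_0 = (4, 6, 2).
v_2 = A·v_1 = (1, 2, 4).
v_3 = A·v_2 = (4, 4, 6).
v_4 = A·v_3 = (6, 4, 1).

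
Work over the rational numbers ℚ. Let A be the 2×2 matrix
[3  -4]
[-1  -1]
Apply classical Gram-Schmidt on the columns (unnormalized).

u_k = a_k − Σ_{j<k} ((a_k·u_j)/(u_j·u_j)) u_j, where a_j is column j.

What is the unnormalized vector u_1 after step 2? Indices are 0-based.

u_1 = (-7/10, -21/10)

Step 1: u_0 = a_0 = (3, -1).
Step 2: u_1 = a_1 − (-11/10)·u_0 = (-7/10, -21/10).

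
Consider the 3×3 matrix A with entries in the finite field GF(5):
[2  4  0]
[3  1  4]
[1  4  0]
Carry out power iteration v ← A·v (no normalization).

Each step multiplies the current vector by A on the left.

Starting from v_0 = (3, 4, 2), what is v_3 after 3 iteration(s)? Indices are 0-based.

v_0 = (3, 4, 2).
v_1 = A·v_0 = (2, 1, 4).
v_2 = A·v_1 = (3, 3, 1).
v_3 = A·v_2 = (3, 1, 0).

v_3 = (3, 1, 0)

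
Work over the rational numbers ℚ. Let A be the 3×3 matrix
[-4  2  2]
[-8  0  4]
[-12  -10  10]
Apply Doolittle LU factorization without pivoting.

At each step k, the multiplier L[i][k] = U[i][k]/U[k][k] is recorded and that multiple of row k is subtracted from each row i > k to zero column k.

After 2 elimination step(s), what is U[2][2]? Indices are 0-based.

[col 0] pivot -4
  R1 -= 2*R0 → (0, -4, 0)  (L[1][0] := 2)
  R2 -= 3*R0 → (0, -16, 4)  (L[2][0] := 3)
[col 1] pivot -4
  R2 -= 4*R1 → (0, 0, 4)  (L[2][1] := 4)

U[2][2] = 4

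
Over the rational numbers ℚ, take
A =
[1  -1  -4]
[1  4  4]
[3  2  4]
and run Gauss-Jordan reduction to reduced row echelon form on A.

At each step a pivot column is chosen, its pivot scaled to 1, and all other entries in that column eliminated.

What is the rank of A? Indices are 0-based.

rank = 3

[1] R0 /= 1  ⇒  (1, -1, -4)
     R1 -= 1·R0  ⇒  (0, 5, 8)
     R2 -= 3·R0  ⇒  (0, 5, 16)
[2] R1 /= 5  ⇒  (0, 1, 8/5)
     R0 -= -1·R1  ⇒  (1, 0, -12/5)
     R2 -= 5·R1  ⇒  (0, 0, 8)
[3] R2 /= 8  ⇒  (0, 0, 1)
     R0 -= -12/5·R2  ⇒  (1, 0, 0)
     R1 -= 8/5·R2  ⇒  (0, 1, 0)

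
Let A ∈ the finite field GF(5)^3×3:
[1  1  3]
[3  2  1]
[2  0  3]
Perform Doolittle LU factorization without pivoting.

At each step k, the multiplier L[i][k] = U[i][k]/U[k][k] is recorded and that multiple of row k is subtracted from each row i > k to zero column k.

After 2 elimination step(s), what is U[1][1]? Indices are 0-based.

U[1][1] = 4

[col 0] pivot 1
  R1 -= 3*R0 → (0, 4, 2)  (L[1][0] := 3)
  R2 -= 2*R0 → (0, 3, 2)  (L[2][0] := 2)
[col 1] pivot 4
  R2 -= 2*R1 → (0, 0, 3)  (L[2][1] := 2)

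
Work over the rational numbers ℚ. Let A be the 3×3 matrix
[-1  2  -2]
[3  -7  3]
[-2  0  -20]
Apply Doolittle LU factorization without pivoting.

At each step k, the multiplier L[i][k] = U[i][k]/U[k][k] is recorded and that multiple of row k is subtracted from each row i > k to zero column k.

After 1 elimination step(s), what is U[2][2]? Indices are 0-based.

Step 1: pivot at (0,0) is -1.
  row1 ← row1 − (-3)·row0  ⇒  L[1][0]=-3, U row1=(0, -1, -3)
  row2 ← row2 − (2)·row0  ⇒  L[2][0]=2, U row2=(0, -4, -16)

U[2][2] = -16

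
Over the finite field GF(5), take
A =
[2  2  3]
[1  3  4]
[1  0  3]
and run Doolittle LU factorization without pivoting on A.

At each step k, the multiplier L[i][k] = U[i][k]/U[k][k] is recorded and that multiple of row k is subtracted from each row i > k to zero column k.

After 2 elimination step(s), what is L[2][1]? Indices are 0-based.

[col 0] pivot 2
  R1 -= 3*R0 → (0, 2, 0)  (L[1][0] := 3)
  R2 -= 3*R0 → (0, 4, 4)  (L[2][0] := 3)
[col 1] pivot 2
  R2 -= 2*R1 → (0, 0, 4)  (L[2][1] := 2)

L[2][1] = 2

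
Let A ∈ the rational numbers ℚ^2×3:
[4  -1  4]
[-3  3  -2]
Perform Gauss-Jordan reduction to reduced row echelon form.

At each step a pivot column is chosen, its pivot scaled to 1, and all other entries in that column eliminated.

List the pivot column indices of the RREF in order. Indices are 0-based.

pivot columns: 0, 1

pivot(0,0)=4: scale R0 → (1, -1/4, 1)
  clear (1,0): R1 −= (-3)R0 → (0, 9/4, 1)
pivot(1,1)=9/4: scale R1 → (0, 1, 4/9)
  clear (0,1): R0 −= (-1/4)R1 → (1, 0, 10/9)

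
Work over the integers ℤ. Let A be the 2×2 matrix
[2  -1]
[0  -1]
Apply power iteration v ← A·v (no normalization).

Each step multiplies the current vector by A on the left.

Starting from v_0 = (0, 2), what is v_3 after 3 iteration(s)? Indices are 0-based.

v_3 = (-6, -2)

v_0 = (0, 2).
v_1 = A·v_0 = (-2, -2).
v_2 = A·v_1 = (-2, 2).
v_3 = A·v_2 = (-6, -2).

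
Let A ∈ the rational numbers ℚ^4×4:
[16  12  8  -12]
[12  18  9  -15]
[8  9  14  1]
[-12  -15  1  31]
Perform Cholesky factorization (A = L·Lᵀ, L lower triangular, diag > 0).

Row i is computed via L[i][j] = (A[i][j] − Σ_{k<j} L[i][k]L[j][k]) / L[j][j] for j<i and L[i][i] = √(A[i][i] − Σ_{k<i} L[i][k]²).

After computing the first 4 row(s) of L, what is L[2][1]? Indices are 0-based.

L[2][1] = 1

Step 1: L[0][0] = √(16) = 4.
  L[1][0] = (12) / L[0][0] = 3.
Step 2: L[1][1] = √(9) = 3.
  L[2][0] = (8) / L[0][0] = 2.
  L[2][1] = (3) / L[1][1] = 1.
Step 3: L[2][2] = √(9) = 3.
  L[3][0] = (-12) / L[0][0] = -3.
  L[3][1] = (-6) / L[1][1] = -2.
  L[3][2] = (9) / L[2][2] = 3.
Step 4: L[3][3] = √(9) = 3.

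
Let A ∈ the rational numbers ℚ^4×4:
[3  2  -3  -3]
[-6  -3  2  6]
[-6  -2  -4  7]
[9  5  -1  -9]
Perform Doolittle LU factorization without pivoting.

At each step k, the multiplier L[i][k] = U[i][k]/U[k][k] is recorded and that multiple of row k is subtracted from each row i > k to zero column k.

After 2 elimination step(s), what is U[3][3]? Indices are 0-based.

Step 1: pivot at (0,0) is 3.
  row1 ← row1 − (-2)·row0  ⇒  L[1][0]=-2, U row1=(0, 1, -4, 0)
  row2 ← row2 − (-2)·row0  ⇒  L[2][0]=-2, U row2=(0, 2, -10, 1)
  row3 ← row3 − (3)·row0  ⇒  L[3][0]=3, U row3=(0, -1, 8, 0)
Step 2: pivot at (1,1) is 1.
  row2 ← row2 − (2)·row1  ⇒  L[2][1]=2, U row2=(0, 0, -2, 1)
  row3 ← row3 − (-1)·row1  ⇒  L[3][1]=-1, U row3=(0, 0, 4, 0)

U[3][3] = 0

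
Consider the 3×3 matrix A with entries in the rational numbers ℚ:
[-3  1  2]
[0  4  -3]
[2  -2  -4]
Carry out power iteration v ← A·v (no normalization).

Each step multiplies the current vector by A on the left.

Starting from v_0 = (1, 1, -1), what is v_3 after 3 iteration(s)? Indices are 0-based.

v_3 = (-141, 178, 174)

v_0 = (1, 1, -1).
v_1 = A·v_0 = (-4, 7, 4).
v_2 = A·v_1 = (27, 16, -38).
v_3 = A·v_2 = (-141, 178, 174).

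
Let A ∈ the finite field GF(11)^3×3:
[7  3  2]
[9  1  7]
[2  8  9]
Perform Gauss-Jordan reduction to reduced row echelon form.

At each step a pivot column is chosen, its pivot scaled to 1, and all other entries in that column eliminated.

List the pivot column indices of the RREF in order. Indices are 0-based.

pivot columns: 0, 1, 2

[1] R0 /= 7  ⇒  (1, 2, 5)
     R1 -= 9·R0  ⇒  (0, 5, 6)
     R2 -= 2·R0  ⇒  (0, 4, 10)
[2] R1 /= 5  ⇒  (0, 1, 10)
     R0 -= 2·R1  ⇒  (1, 0, 7)
     R2 -= 4·R1  ⇒  (0, 0, 3)
[3] R2 /= 3  ⇒  (0, 0, 1)
     R0 -= 7·R2  ⇒  (1, 0, 0)
     R1 -= 10·R2  ⇒  (0, 1, 0)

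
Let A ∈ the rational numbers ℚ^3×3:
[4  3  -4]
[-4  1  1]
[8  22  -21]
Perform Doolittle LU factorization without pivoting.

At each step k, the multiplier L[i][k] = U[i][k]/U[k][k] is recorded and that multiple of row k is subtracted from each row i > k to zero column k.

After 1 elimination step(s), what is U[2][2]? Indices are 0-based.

U[2][2] = -13

Step 1: pivot at (0,0) is 4.
  row1 ← row1 − (-1)·row0  ⇒  L[1][0]=-1, U row1=(0, 4, -3)
  row2 ← row2 − (2)·row0  ⇒  L[2][0]=2, U row2=(0, 16, -13)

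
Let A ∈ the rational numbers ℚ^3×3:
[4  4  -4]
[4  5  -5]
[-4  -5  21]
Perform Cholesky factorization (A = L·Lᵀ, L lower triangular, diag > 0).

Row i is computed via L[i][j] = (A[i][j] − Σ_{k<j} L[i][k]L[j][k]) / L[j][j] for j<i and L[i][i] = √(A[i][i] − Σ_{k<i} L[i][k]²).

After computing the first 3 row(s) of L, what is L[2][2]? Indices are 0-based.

L[2][2] = 4

Step 1: L[0][0] = √(4) = 2.
  L[1][0] = (4) / L[0][0] = 2.
Step 2: L[1][1] = √(1) = 1.
  L[2][0] = (-4) / L[0][0] = -2.
  L[2][1] = (-1) / L[1][1] = -1.
Step 3: L[2][2] = √(16) = 4.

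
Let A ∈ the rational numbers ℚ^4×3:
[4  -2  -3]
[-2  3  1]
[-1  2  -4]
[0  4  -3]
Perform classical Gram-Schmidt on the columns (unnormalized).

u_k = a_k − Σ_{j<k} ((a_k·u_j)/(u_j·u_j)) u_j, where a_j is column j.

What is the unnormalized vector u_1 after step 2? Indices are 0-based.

u_1 = (22/21, 31/21, 26/21, 4)

Step 1: u_0 = a_0 = (4, -2, -1, 0).
Step 2: u_1 = a_1 − (-16/21)·u_0 = (22/21, 31/21, 26/21, 4).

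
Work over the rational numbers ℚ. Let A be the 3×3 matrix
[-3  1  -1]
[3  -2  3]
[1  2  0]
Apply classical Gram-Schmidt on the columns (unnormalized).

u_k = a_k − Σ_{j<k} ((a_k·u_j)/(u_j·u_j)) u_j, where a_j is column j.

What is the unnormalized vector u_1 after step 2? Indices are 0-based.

u_1 = (-2/19, -17/19, 45/19)

Step 1: u_0 = a_0 = (-3, 3, 1).
Step 2: u_1 = a_1 − (-7/19)·u_0 = (-2/19, -17/19, 45/19).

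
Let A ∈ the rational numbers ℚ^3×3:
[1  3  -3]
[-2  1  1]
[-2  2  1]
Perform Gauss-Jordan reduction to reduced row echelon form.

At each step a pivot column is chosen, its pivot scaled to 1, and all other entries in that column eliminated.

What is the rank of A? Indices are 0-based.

pivot(0,0)=1: scale R0 → (1, 3, -3)
  clear (1,0): R1 −= (-2)R0 → (0, 7, -5)
  clear (2,0): R2 −= (-2)R0 → (0, 8, -5)
pivot(1,1)=7: scale R1 → (0, 1, -5/7)
  clear (0,1): R0 −= (3)R1 → (1, 0, -6/7)
  clear (2,1): R2 −= (8)R1 → (0, 0, 5/7)
pivot(2,2)=5/7: scale R2 → (0, 0, 1)
  clear (0,2): R0 −= (-6/7)R2 → (1, 0, 0)
  clear (1,2): R1 −= (-5/7)R2 → (0, 1, 0)

rank = 3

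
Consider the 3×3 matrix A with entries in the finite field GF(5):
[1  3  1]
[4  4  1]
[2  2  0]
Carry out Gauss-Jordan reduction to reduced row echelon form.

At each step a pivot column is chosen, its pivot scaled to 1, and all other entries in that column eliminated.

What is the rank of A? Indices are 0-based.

rank = 3

step 1: normalize row 0 (÷1) = (1, 3, 1)
  row 1: subtract 4×row0 = (0, 2, 2)
  row 2: subtract 2×row0 = (0, 1, 3)
step 2: normalize row 1 (÷2) = (0, 1, 1)
  row 0: subtract 3×row1 = (1, 0, 3)
  row 2: subtract 1×row1 = (0, 0, 2)
step 3: normalize row 2 (÷2) = (0, 0, 1)
  row 0: subtract 3×row2 = (1, 0, 0)
  row 1: subtract 1×row2 = (0, 1, 0)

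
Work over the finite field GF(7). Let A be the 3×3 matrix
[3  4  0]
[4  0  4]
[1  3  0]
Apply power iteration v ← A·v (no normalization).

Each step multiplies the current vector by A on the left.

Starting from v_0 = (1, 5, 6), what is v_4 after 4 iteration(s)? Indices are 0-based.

v_4 = (3, 5, 3)

v_0 = (1, 5, 6).
v_1 = A·v_0 = (2, 0, 2).
v_2 = A·v_1 = (6, 2, 2).
v_3 = A·v_2 = (5, 4, 5).
v_4 = A·v_3 = (3, 5, 3).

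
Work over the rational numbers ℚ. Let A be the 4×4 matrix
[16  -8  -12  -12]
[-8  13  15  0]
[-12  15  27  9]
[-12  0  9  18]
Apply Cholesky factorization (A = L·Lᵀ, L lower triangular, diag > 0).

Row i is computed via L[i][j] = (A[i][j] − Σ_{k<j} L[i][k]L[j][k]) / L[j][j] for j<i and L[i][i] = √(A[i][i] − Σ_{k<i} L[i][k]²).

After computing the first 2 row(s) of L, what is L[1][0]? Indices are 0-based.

L[1][0] = -2

Step 1: L[0][0] = √(16) = 4.
  L[1][0] = (-8) / L[0][0] = -2.
Step 2: L[1][1] = √(9) = 3.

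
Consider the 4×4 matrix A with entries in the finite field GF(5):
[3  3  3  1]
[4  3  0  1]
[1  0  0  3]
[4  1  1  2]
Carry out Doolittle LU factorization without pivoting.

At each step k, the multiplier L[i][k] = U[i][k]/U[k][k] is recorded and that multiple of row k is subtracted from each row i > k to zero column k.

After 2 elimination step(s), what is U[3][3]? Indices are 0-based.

k=0: U[0][0]=3
  eliminate (1,0): mult=3, new row 1: (0, 4, 1, 3); set L[1][0]=3
  eliminate (2,0): mult=2, new row 2: (0, 4, 4, 1); set L[2][0]=2
  eliminate (3,0): mult=3, new row 3: (0, 2, 2, 4); set L[3][0]=3
k=1: U[1][1]=4
  eliminate (2,1): mult=1, new row 2: (0, 0, 3, 3); set L[2][1]=1
  eliminate (3,1): mult=3, new row 3: (0, 0, 4, 0); set L[3][1]=3

U[3][3] = 0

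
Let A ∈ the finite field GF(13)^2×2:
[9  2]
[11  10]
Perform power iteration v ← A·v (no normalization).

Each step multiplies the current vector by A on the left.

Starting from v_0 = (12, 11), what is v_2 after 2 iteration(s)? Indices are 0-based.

v_0 = (12, 11).
v_1 = A·v_0 = (0, 8).
v_2 = A·v_1 = (3, 2).

v_2 = (3, 2)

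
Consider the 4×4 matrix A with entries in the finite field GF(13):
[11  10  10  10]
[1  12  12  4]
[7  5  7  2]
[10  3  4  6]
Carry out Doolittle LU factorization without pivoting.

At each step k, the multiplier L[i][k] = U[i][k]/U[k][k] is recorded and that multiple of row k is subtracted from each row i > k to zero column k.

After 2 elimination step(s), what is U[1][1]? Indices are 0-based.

[col 0] pivot 11
  R1 -= 6*R0 → (0, 4, 4, 9)  (L[1][0] := 6)
  R2 -= 3*R0 → (0, 1, 3, 11)  (L[2][0] := 3)
  R3 -= 8*R0 → (0, 1, 2, 4)  (L[3][0] := 8)
[col 1] pivot 4
  R2 -= 10*R1 → (0, 0, 2, 12)  (L[2][1] := 10)
  R3 -= 10*R1 → (0, 0, 1, 5)  (L[3][1] := 10)

U[1][1] = 4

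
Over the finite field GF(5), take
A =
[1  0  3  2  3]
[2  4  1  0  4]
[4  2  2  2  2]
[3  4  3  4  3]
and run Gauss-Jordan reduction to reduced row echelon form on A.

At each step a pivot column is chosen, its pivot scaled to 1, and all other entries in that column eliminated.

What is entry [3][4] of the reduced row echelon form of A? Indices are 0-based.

M[3][4] = 1

step 1: normalize row 0 (÷1) = (1, 0, 3, 2, 3)
  row 1: subtract 2×row0 = (0, 4, 0, 1, 3)
  row 2: subtract 4×row0 = (0, 2, 0, 4, 0)
  row 3: subtract 3×row0 = (0, 4, 4, 3, 4)
step 2: normalize row 1 (÷4) = (0, 1, 0, 4, 2)
  row 2: subtract 2×row1 = (0, 0, 0, 1, 1)
  row 3: subtract 4×row1 = (0, 0, 4, 2, 1)
step 3: exchange rows 2,3
step 3: normalize row 2 (÷4) = (0, 0, 1, 3, 4)
  row 0: subtract 3×row2 = (1, 0, 0, 3, 1)
step 4: normalize row 3 (÷1) = (0, 0, 0, 1, 1)
  row 0: subtract 3×row3 = (1, 0, 0, 0, 3)
  row 1: subtract 4×row3 = (0, 1, 0, 0, 3)
  row 2: subtract 3×row3 = (0, 0, 1, 0, 1)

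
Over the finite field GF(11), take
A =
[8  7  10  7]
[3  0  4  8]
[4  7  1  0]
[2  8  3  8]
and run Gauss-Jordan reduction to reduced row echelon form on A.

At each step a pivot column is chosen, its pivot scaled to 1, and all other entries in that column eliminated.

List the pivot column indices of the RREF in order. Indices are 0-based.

[1] R0 /= 8  ⇒  (1, 5, 4, 5)
     R1 -= 3·R0  ⇒  (0, 7, 3, 4)
     R2 -= 4·R0  ⇒  (0, 9, 7, 2)
     R3 -= 2·R0  ⇒  (0, 9, 6, 9)
[2] R1 /= 7  ⇒  (0, 1, 2, 10)
     R0 -= 5·R1  ⇒  (1, 0, 5, 10)
     R2 -= 9·R1  ⇒  (0, 0, 0, 0)
     R3 -= 9·R1  ⇒  (0, 0, 10, 7)
[3] R2 <-> R3
[3] R2 /= 10  ⇒  (0, 0, 1, 4)
     R0 -= 5·R2  ⇒  (1, 0, 0, 1)
     R1 -= 2·R2  ⇒  (0, 1, 0, 2)
column 3 empty below row 3

pivot columns: 0, 1, 2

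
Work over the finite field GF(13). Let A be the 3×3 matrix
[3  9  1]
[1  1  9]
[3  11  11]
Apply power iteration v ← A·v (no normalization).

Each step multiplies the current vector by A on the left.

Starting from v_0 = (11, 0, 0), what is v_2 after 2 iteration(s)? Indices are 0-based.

v_0 = (11, 0, 0).
v_1 = A·v_0 = (7, 11, 7).
v_2 = A·v_1 = (10, 3, 11).

v_2 = (10, 3, 11)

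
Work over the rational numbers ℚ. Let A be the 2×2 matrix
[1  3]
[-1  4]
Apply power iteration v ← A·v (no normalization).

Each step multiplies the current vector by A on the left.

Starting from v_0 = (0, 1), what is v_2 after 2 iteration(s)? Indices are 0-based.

v_2 = (15, 13)

v_0 = (0, 1).
v_1 = A·v_0 = (3, 4).
v_2 = A·v_1 = (15, 13).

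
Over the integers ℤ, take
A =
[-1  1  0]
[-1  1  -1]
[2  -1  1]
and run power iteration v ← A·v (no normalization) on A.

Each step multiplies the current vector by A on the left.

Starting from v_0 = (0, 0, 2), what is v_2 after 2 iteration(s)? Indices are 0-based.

v_2 = (-2, -4, 4)

v_0 = (0, 0, 2).
v_1 = A·v_0 = (0, -2, 2).
v_2 = A·v_1 = (-2, -4, 4).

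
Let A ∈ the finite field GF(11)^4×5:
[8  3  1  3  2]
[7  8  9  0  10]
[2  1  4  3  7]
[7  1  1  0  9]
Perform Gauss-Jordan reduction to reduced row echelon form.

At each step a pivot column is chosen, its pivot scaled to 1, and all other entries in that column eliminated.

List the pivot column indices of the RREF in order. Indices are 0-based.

pivot(0,0)=8: scale R0 → (1, 10, 7, 10, 3)
  clear (1,0): R1 −= (7)R0 → (0, 4, 4, 7, 0)
  clear (2,0): R2 −= (2)R0 → (0, 3, 1, 5, 1)
  clear (3,0): R3 −= (7)R0 → (0, 8, 7, 7, 10)
pivot(1,1)=4: scale R1 → (0, 1, 1, 10, 0)
  clear (0,1): R0 −= (10)R1 → (1, 0, 8, 9, 3)
  clear (2,1): R2 −= (3)R1 → (0, 0, 9, 8, 1)
  clear (3,1): R3 −= (8)R1 → (0, 0, 10, 4, 10)
pivot(2,2)=9: scale R2 → (0, 0, 1, 7, 5)
  clear (0,2): R0 −= (8)R2 → (1, 0, 0, 8, 7)
  clear (1,2): R1 −= (1)R2 → (0, 1, 0, 3, 6)
  clear (3,2): R3 −= (10)R2 → (0, 0, 0, 0, 4)
col 3: no nonzero at/below row 3; advance.
pivot(3,4)=4: scale R3 → (0, 0, 0, 0, 1)
  clear (0,4): R0 −= (7)R3 → (1, 0, 0, 8, 0)
  clear (1,4): R1 −= (6)R3 → (0, 1, 0, 3, 0)
  clear (2,4): R2 −= (5)R3 → (0, 0, 1, 7, 0)

pivot columns: 0, 1, 2, 4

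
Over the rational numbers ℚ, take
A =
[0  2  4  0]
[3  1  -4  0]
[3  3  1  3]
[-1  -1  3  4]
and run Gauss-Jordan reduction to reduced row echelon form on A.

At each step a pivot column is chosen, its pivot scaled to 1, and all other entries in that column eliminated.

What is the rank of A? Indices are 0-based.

rank = 4

step 1: exchange rows 0,1
step 1: normalize row 0 (÷3) = (1, 1/3, -4/3, 0)
  row 2: subtract 3×row0 = (0, 2, 5, 3)
  row 3: subtract -1×row0 = (0, -2/3, 5/3, 4)
step 2: normalize row 1 (÷2) = (0, 1, 2, 0)
  row 0: subtract 1/3×row1 = (1, 0, -2, 0)
  row 2: subtract 2×row1 = (0, 0, 1, 3)
  row 3: subtract -2/3×row1 = (0, 0, 3, 4)
step 3: normalize row 2 (÷1) = (0, 0, 1, 3)
  row 0: subtract -2×row2 = (1, 0, 0, 6)
  row 1: subtract 2×row2 = (0, 1, 0, -6)
  row 3: subtract 3×row2 = (0, 0, 0, -5)
step 4: normalize row 3 (÷-5) = (0, 0, 0, 1)
  row 0: subtract 6×row3 = (1, 0, 0, 0)
  row 1: subtract -6×row3 = (0, 1, 0, 0)
  row 2: subtract 3×row3 = (0, 0, 1, 0)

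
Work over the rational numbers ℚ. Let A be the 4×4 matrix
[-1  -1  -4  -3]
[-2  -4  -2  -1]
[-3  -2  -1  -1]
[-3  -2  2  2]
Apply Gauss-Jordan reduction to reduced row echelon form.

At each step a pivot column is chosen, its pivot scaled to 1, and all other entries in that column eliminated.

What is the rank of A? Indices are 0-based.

rank = 4

[1] R0 /= -1  ⇒  (1, 1, 4, 3)
     R1 -= -2·R0  ⇒  (0, -2, 6, 5)
     R2 -= -3·R0  ⇒  (0, 1, 11, 8)
     R3 -= -3·R0  ⇒  (0, 1, 14, 11)
[2] R1 /= -2  ⇒  (0, 1, -3, -5/2)
     R0 -= 1·R1  ⇒  (1, 0, 7, 11/2)
     R2 -= 1·R1  ⇒  (0, 0, 14, 21/2)
     R3 -= 1·R1  ⇒  (0, 0, 17, 27/2)
[3] R2 /= 14  ⇒  (0, 0, 1, 3/4)
     R0 -= 7·R2  ⇒  (1, 0, 0, 1/4)
     R1 -= -3·R2  ⇒  (0, 1, 0, -1/4)
     R3 -= 17·R2  ⇒  (0, 0, 0, 3/4)
[4] R3 /= 3/4  ⇒  (0, 0, 0, 1)
     R0 -= 1/4·R3  ⇒  (1, 0, 0, 0)
     R1 -= -1/4·R3  ⇒  (0, 1, 0, 0)
     R2 -= 3/4·R3  ⇒  (0, 0, 1, 0)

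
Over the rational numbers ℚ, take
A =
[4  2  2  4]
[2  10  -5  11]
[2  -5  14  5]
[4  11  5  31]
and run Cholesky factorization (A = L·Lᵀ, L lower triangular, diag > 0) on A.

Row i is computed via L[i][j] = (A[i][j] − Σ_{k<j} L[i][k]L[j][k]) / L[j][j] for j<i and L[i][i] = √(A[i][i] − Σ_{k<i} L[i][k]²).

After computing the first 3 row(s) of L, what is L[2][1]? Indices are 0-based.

L[2][1] = -2

Step 1: L[0][0] = √(4) = 2.
  L[1][0] = (2) / L[0][0] = 1.
Step 2: L[1][1] = √(9) = 3.
  L[2][0] = (2) / L[0][0] = 1.
  L[2][1] = (-6) / L[1][1] = -2.
Step 3: L[2][2] = √(9) = 3.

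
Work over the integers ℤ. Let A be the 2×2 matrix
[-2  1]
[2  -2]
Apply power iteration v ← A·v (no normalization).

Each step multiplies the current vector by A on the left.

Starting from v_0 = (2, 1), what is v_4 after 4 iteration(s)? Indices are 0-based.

v_0 = (2, 1).
v_1 = A·v_0 = (-3, 2).
v_2 = A·v_1 = (8, -10).
v_3 = A·v_2 = (-26, 36).
v_4 = A·v_3 = (88, -124).

v_4 = (88, -124)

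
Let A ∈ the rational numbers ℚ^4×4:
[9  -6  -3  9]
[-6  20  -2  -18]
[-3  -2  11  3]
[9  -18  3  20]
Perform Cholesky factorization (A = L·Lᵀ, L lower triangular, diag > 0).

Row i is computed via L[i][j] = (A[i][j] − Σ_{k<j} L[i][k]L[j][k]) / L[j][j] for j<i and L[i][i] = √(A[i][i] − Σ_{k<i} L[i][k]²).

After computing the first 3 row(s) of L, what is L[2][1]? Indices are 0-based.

Step 1: L[0][0] = √(9) = 3.
  L[1][0] = (-6) / L[0][0] = -2.
Step 2: L[1][1] = √(16) = 4.
  L[2][0] = (-3) / L[0][0] = -1.
  L[2][1] = (-4) / L[1][1] = -1.
Step 3: L[2][2] = √(9) = 3.

L[2][1] = -1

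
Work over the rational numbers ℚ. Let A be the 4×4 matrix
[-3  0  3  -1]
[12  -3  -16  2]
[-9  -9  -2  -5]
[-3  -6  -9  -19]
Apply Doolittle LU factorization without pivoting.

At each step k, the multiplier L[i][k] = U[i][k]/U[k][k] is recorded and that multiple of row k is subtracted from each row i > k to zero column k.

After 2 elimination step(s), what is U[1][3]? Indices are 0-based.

k=0: U[0][0]=-3
  eliminate (1,0): mult=-4, new row 1: (0, -3, -4, -2); set L[1][0]=-4
  eliminate (2,0): mult=3, new row 2: (0, -9, -11, -2); set L[2][0]=3
  eliminate (3,0): mult=1, new row 3: (0, -6, -12, -18); set L[3][0]=1
k=1: U[1][1]=-3
  eliminate (2,1): mult=3, new row 2: (0, 0, 1, 4); set L[2][1]=3
  eliminate (3,1): mult=2, new row 3: (0, 0, -4, -14); set L[3][1]=2

U[1][3] = -2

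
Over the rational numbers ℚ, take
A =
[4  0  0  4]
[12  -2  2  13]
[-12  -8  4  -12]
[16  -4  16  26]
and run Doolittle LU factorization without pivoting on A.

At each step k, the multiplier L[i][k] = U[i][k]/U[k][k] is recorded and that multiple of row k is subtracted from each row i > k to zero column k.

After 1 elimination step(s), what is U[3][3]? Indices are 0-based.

Step 1: pivot at (0,0) is 4.
  row1 ← row1 − (3)·row0  ⇒  L[1][0]=3, U row1=(0, -2, 2, 1)
  row2 ← row2 − (-3)·row0  ⇒  L[2][0]=-3, U row2=(0, -8, 4, 0)
  row3 ← row3 − (4)·row0  ⇒  L[3][0]=4, U row3=(0, -4, 16, 10)

U[3][3] = 10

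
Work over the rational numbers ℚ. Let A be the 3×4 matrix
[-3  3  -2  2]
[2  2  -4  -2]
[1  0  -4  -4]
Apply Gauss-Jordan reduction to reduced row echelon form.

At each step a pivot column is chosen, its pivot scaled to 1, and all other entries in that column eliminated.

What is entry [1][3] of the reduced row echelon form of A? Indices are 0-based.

M[1][3] = 11/10

[1] R0 /= -3  ⇒  (1, -1, 2/3, -2/3)
     R1 -= 2·R0  ⇒  (0, 4, -16/3, -2/3)
     R2 -= 1·R0  ⇒  (0, 1, -14/3, -10/3)
[2] R1 /= 4  ⇒  (0, 1, -4/3, -1/6)
     R0 -= -1·R1  ⇒  (1, 0, -2/3, -5/6)
     R2 -= 1·R1  ⇒  (0, 0, -10/3, -19/6)
[3] R2 /= -10/3  ⇒  (0, 0, 1, 19/20)
     R0 -= -2/3·R2  ⇒  (1, 0, 0, -1/5)
     R1 -= -4/3·R2  ⇒  (0, 1, 0, 11/10)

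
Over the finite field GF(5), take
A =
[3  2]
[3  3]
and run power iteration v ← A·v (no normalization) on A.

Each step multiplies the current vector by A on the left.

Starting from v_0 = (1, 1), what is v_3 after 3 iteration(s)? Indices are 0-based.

v_3 = (2, 0)

v_0 = (1, 1).
v_1 = A·v_0 = (0, 1).
v_2 = A·v_1 = (2, 3).
v_3 = A·v_2 = (2, 0).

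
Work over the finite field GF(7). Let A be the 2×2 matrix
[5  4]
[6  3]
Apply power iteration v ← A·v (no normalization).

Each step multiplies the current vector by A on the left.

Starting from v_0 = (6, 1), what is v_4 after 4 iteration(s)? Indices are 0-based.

v_0 = (6, 1).
v_1 = A·v_0 = (6, 4).
v_2 = A·v_1 = (4, 6).
v_3 = A·v_2 = (2, 0).
v_4 = A·v_3 = (3, 5).

v_4 = (3, 5)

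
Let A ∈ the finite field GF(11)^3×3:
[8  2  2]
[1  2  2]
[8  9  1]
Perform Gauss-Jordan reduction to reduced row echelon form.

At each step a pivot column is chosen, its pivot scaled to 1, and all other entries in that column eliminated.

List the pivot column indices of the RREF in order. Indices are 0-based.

pivot columns: 0, 1, 2

pivot(0,0)=8: scale R0 → (1, 3, 3)
  clear (1,0): R1 −= (1)R0 → (0, 10, 10)
  clear (2,0): R2 −= (8)R0 → (0, 7, 10)
pivot(1,1)=10: scale R1 → (0, 1, 1)
  clear (0,1): R0 −= (3)R1 → (1, 0, 0)
  clear (2,1): R2 −= (7)R1 → (0, 0, 3)
pivot(2,2)=3: scale R2 → (0, 0, 1)
  clear (1,2): R1 −= (1)R2 → (0, 1, 0)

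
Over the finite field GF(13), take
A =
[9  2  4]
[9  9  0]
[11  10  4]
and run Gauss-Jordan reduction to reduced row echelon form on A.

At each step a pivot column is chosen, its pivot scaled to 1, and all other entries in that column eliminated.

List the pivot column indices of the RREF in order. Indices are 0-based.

pivot(0,0)=9: scale R0 → (1, 6, 12)
  clear (1,0): R1 −= (9)R0 → (0, 7, 9)
  clear (2,0): R2 −= (11)R0 → (0, 9, 2)
pivot(1,1)=7: scale R1 → (0, 1, 5)
  clear (0,1): R0 −= (6)R1 → (1, 0, 8)
  clear (2,1): R2 −= (9)R1 → (0, 0, 9)
pivot(2,2)=9: scale R2 → (0, 0, 1)
  clear (0,2): R0 −= (8)R2 → (1, 0, 0)
  clear (1,2): R1 −= (5)R2 → (0, 1, 0)

pivot columns: 0, 1, 2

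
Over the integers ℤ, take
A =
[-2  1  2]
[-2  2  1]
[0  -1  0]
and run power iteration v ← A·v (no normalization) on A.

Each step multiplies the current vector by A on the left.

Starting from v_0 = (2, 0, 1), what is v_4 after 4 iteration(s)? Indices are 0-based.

v_0 = (2, 0, 1).
v_1 = A·v_0 = (-2, -3, 0).
v_2 = A·v_1 = (1, -2, 3).
v_3 = A·v_2 = (2, -3, 2).
v_4 = A·v_3 = (-3, -8, 3).

v_4 = (-3, -8, 3)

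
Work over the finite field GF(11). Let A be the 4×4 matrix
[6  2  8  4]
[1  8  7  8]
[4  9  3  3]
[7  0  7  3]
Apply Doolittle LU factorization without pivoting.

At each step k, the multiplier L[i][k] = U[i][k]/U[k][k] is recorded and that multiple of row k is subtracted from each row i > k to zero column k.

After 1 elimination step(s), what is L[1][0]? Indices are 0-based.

L[1][0] = 2

k=0: U[0][0]=6
  eliminate (1,0): mult=2, new row 1: (0, 4, 2, 0); set L[1][0]=2
  eliminate (2,0): mult=8, new row 2: (0, 4, 5, 4); set L[2][0]=8
  eliminate (3,0): mult=3, new row 3: (0, 5, 5, 2); set L[3][0]=3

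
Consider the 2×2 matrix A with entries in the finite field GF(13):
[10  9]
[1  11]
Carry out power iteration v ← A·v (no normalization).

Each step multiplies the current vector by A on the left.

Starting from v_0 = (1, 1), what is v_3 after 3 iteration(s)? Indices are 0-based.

v_3 = (10, 9)

v_0 = (1, 1).
v_1 = A·v_0 = (6, 12).
v_2 = A·v_1 = (12, 8).
v_3 = A·v_2 = (10, 9).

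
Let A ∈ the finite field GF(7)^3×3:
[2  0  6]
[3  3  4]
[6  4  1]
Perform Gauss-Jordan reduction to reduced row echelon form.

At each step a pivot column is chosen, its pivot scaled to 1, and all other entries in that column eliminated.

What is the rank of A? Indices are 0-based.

pivot(0,0)=2: scale R0 → (1, 0, 3)
  clear (1,0): R1 −= (3)R0 → (0, 3, 2)
  clear (2,0): R2 −= (6)R0 → (0, 4, 4)
pivot(1,1)=3: scale R1 → (0, 1, 3)
  clear (2,1): R2 −= (4)R1 → (0, 0, 6)
pivot(2,2)=6: scale R2 → (0, 0, 1)
  clear (0,2): R0 −= (3)R2 → (1, 0, 0)
  clear (1,2): R1 −= (3)R2 → (0, 1, 0)

rank = 3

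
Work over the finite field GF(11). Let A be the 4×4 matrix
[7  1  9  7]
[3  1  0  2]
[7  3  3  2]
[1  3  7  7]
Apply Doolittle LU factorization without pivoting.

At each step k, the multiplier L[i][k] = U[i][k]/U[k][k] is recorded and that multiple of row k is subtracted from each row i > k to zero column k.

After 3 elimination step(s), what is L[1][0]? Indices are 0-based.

L[1][0] = 2

k=0: U[0][0]=7
  eliminate (1,0): mult=2, new row 1: (0, 10, 4, 10); set L[1][0]=2
  eliminate (2,0): mult=1, new row 2: (0, 2, 5, 6); set L[2][0]=1
  eliminate (3,0): mult=8, new row 3: (0, 6, 1, 6); set L[3][0]=8
k=1: U[1][1]=10
  eliminate (2,1): mult=9, new row 2: (0, 0, 2, 4); set L[2][1]=9
  eliminate (3,1): mult=5, new row 3: (0, 0, 3, 0); set L[3][1]=5
k=2: U[2][2]=2
  eliminate (3,2): mult=7, new row 3: (0, 0, 0, 5); set L[3][2]=7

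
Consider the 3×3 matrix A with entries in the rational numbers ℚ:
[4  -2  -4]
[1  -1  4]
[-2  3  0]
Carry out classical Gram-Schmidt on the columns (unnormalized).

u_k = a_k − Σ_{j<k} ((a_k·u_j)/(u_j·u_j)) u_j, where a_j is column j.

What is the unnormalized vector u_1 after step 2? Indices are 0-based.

Step 1: u_0 = a_0 = (4, 1, -2).
Step 2: u_1 = a_1 − (-5/7)·u_0 = (6/7, -2/7, 11/7).

u_1 = (6/7, -2/7, 11/7)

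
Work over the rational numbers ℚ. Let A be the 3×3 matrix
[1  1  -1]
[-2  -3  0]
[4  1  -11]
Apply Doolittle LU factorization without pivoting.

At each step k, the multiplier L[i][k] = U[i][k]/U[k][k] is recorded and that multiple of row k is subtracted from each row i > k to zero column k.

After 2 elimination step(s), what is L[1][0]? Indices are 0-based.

L[1][0] = -2

k=0: U[0][0]=1
  eliminate (1,0): mult=-2, new row 1: (0, -1, -2); set L[1][0]=-2
  eliminate (2,0): mult=4, new row 2: (0, -3, -7); set L[2][0]=4
k=1: U[1][1]=-1
  eliminate (2,1): mult=3, new row 2: (0, 0, -1); set L[2][1]=3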